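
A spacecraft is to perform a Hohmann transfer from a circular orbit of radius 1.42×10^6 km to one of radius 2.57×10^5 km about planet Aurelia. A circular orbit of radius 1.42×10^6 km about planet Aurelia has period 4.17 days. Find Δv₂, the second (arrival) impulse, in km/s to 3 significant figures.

From Kepler's third law T² = 4π²r³/μ at r = 1.42×10^6 km, T = 4.17 days = 4.17 × 86400 s = 3.60288×10^5 s: μ = 4π²r³/T² = 8.70814×10^8 km³/s².
Semi-major axis of the transfer orbit: a_t = (1.420×10^6 + 2.570×10^5)/2 = 8.385×10^5 km.
On the circular orbit at r = 2.570×10^5 km, v_c = √(μ/r) = 58.21 km/s.
Vis-viva on the transfer ellipse at r = 2.570×10^5 km gives v_t = √[μ(2/r − 1/a_t)] = 75.75 km/s.
Δv₂ = |v_t − v_c| = |75.75 − 58.21| = 17.54 km/s.

Δv₂ = 17.5 km/s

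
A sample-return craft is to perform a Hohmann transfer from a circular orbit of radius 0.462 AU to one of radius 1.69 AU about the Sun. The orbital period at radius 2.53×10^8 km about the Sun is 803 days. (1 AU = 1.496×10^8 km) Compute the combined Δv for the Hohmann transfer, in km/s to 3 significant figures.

From Kepler's third law T² = 4π²r³/μ at r = 2.53×10^8 km, T = 803 days = 803 × 86400 s = 6.93792×10^7 s: μ = 4π²r³/T² = 1.32820×10^11 km³/s².
In km: r₁ = 0.462 × 1.496×10^8 = 6.91152×10^7 km; r₂ = 1.69 × 1.496×10^8 = 2.52824×10^8 km.
The Hohmann ellipse has a_t = (r₁ + r₂)/2 = 1.609696×10^8 km.
At r₁ the circular-orbit speed is v₁ = √(μ/r₁) = 43.84 km/s.
On the transfer ellipse at r₁, v² = μ(2/r − 1/a) gives v_p = √[μ(2/r₁ − 1/a_t)] = 54.94 km/s.
First burn Δv₁ = |v_p − v₁| = 11.10 km/s.
At r₂, v₂ = √(μ/r₂) = 22.92040 km/s.
Transfer-orbit speed at r₂: v_a = √[μ(2/r₂ − 1/a_t)] = 15.01886 km/s.
Second burn Δv₂ = |v₂ − v_a| = 7.902 km/s.
Δv = Δv₁ + Δv₂ = 11.10 + 7.902 = 19.00 km/s.

Δv = 19.0 km/s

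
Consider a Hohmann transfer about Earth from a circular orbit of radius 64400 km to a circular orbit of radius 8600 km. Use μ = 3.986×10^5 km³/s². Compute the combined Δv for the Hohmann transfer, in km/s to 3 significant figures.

Δv = 3.52 km/s

Semi-major axis of the transfer orbit: a_t = (64400 + 8600)/2 = 36500 km.
Circular speed at r₁: v₁ = √(μ/r₁) = √(3.986×10^5/64400) = 2.488 km/s.
On the transfer ellipse at r₁, vis-viva equation gives v_a = √[μ(2/r₁ − 1/a_t)] = 1.208 km/s.
First burn Δv₁ = |v_a − v₁| = 1.280 km/s.
At r₂, v₂ = √(μ/r₂) = 6.808 km/s.
Transfer-orbit speed at r₂: v_p = √[μ(2/r₂ − 1/a_t)] = 9.043 km/s.
Second burn Δv₂ = |v₂ − v_p| = 2.235 km/s.
Total Δv = Δv₁ + Δv₂ = 3.515 km/s.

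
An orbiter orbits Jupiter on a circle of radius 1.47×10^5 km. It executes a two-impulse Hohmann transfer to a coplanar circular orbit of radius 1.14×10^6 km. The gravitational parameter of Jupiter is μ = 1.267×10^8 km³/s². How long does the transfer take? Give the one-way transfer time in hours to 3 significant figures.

t = 40.0 hours

The Hohmann ellipse has a_t = (r₁ + r₂)/2 = 6.435×10^5 km.
Half the transfer-orbit period gives t = π√(a_t³/μ) = 1.441×10^5 s.
Converting: 1.441×10^5 s ÷ 3600 s/hour = 40.0 hours.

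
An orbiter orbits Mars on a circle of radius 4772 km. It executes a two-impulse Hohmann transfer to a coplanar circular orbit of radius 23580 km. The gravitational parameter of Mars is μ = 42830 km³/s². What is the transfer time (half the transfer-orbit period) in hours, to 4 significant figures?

Transfer-ellipse semi-major axis a_t = (r₁ + r₂)/2 = (4772 + 23580)/2 = 14176 km.
Half the transfer-orbit period gives t = π√(a_t³/μ) = 25620 s.
Converting: 25620 s ÷ 3600 s/hour = 7.117 hours.

t = 7.117 hours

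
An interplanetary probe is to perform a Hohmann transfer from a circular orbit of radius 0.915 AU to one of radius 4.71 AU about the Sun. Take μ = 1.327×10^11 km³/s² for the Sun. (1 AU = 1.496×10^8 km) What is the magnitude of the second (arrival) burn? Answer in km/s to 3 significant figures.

Δv₂ = 5.90 km/s

In km: r₁ = 0.915 × 1.496×10^8 = 1.36884×10^8 km; r₂ = 4.71 × 1.496×10^8 = 7.04616×10^8 km.
Transfer-ellipse semi-major axis a_t = (r₁ + r₂)/2 = (1.36884×10^8 + 7.04616×10^8)/2 = 4.2075×10^8 km.
On the circular orbit at r = 7.04616×10^8 km, v_c = √(μ/r) = 13.7233 km/s.
Transfer-orbit speed at the same r (vis-viva, a = a_t): v_t = √[μ(2/r − 1/a_t)] = 7.82751 km/s.
Δv₂ = |v_t − v_c| = |7.82751 − 13.7233| = 5.896 km/s.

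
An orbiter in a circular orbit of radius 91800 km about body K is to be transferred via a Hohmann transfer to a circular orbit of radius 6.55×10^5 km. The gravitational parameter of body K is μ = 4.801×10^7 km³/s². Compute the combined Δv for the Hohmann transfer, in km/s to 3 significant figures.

Transfer-ellipse semi-major axis a_t = (r₁ + r₂)/2 = (91800 + 6.550×10^5)/2 = 3.734×10^5 km.
Circular speed at r₁: v₁ = √(μ/r₁) = √(4.801×10^7/91800) = 22.87 km/s.
Transfer-orbit speed at r₁ (vis-viva equation): v_p = √[μ(2/r₁ − 1/a_t)] = 30.29 km/s.
First burn Δv₁ = |v_p − v₁| = 7.420 km/s.
Circular speed at r₂: v₂ = √(μ/r₂) = 8.561 km/s.
Transfer-orbit speed at r₂: v_a = √[μ(2/r₂ − 1/a_t)] = 4.245 km/s.
Second burn Δv₂ = |v₂ − v_a| = 4.316 km/s.
Total Δv = Δv₁ + Δv₂ = 11.74 km/s.

Δv = 11.7 km/s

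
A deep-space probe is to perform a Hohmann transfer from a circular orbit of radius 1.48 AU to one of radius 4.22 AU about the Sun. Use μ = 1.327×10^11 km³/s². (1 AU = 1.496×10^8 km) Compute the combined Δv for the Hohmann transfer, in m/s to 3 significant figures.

In km: r₁ = 1.48 × 1.496×10^8 = 2.21408×10^8 km; r₂ = 4.22 × 1.496×10^8 = 6.31312×10^8 km.
Transfer-ellipse semi-major axis a_t = (r₁ + r₂)/2 = (2.21408×10^8 + 6.31312×10^8)/2 = 4.2636×10^8 km.
At r₁ the circular-orbit speed is v₁ = √(μ/r₁) = 24.4815 km/s.
Transfer-orbit speed at r₁ (vis-viva): v_p = √[μ(2/r₁ − 1/a_t)] = 29.7901 km/s.
First burn Δv₁ = |v_p − v₁| = 5.309 km/s.
At r₂, v₂ = √(μ/r₂) = 14.50 km/s.
Transfer-orbit speed at r₂: v_a = √[μ(2/r₂ − 1/a_t)] = 10.45 km/s.
Second burn Δv₂ = |v₂ − v_a| = 4.050 km/s.
Total Δv = Δv₁ + Δv₂ = 9.359 km/s.

Δv = 9360 m/s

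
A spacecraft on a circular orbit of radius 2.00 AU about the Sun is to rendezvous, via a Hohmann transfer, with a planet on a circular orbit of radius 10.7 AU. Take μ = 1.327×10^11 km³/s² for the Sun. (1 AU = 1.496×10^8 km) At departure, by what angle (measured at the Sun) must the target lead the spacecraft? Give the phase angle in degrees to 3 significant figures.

In km: r₁ = 2.00 × 1.496×10^8 = 2.992×10^8 km; r₂ = 10.7 × 1.496×10^8 = 1.60072×10^9 km.
Semi-major axis of the transfer orbit: a_t = (2.992×10^8 + 1.60072×10^9)/2 = 9.4996×10^8 km.
The half-period of the transfer ellipse is t = π√(a_t³/μ) = 2.5251×10^8 s.
Target angular speed ω₂ = √(μ/r₂³) = 5.6880×10^-9 rad/s.
Angle swept by the target during transfer: ω₂·t = 1.4363 rad = 82.29°.
Arrival is 180° from departure on the ellipse, so φ = 180° − 82.29° = 97.7°.

φ = 97.7°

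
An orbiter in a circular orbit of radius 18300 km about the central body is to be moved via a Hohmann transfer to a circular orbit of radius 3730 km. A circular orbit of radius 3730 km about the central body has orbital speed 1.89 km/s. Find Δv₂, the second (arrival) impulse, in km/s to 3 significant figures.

Δv₂ = 0.546 km/s

From the circular-orbit relation v² = μ/r at r = 3730 km: μ = v²r = (1.89)² × 3730 = 13323.9 km³/s².
Semi-major axis of the transfer orbit: a_t = (18300 + 3730)/2 = 11015 km.
Circular speed at r = 3730 km: v_c = √(μ/r) = 1.8900 km/s.
Transfer-orbit speed at the same r (vis-viva, a = a_t): v_t = √[μ(2/r − 1/a_t)] = 2.4361 km/s.
Δv₂ = |v_t − v_c| = |2.4361 − 1.8900| = 0.5461 km/s.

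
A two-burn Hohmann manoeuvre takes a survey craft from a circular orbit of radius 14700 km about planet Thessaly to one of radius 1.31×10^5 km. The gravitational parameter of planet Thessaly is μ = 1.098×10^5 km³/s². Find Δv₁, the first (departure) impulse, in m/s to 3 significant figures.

Transfer-ellipse semi-major axis a_t = (r₁ + r₂)/2 = (14700 + 1.310×10^5)/2 = 72850 km.
On the circular orbit at r = 14700 km, v_c = √(μ/r) = 2.7330 km/s.
Vis-viva on the transfer ellipse at r = 14700 km gives v_t = √[μ(2/r − 1/a_t)] = 3.6649 km/s.
Δv₁ = |v_t − v_c| = |3.6649 − 2.7330| = 0.9319 km/s.

Δv₁ = 932 m/s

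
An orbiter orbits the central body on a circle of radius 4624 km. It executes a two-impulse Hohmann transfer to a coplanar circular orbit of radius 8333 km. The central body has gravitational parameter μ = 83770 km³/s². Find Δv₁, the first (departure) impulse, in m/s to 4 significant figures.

Δv₁ = 570.9 m/s

The Hohmann ellipse has a_t = (r₁ + r₂)/2 = 6478.5 km.
Circular speed at r = 4624 km: v_c = √(μ/r) = 4.2563 km/s.
Vis-viva on the transfer ellipse at r = 4624 km gives v_t = √[μ(2/r − 1/a_t)] = 4.8272 km/s.
Δv₁ = |v_t − v_c| = |4.8272 − 4.2563| = 0.5709 km/s.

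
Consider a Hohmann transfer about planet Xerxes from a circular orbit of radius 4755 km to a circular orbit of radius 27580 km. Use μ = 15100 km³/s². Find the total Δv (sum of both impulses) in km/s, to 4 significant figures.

Δv = 0.8841 km/s

Transfer-ellipse semi-major axis a_t = (r₁ + r₂)/2 = (4755 + 27580)/2 = 16167.5 km.
At r₁ the circular-orbit speed is v₁ = √(μ/r₁) = 1.782023 km/s.
On the transfer ellipse at r₁, vis-viva equation gives v_p = √[μ(2/r₁ − 1/a_t)] = 2.327496 km/s.
First burn Δv₁ = |v_p − v₁| = 0.54547 km/s.
At r₂, v₂ = √(μ/r₂) = 0.73993 km/s.
Transfer-orbit speed at r₂: v_a = √[μ(2/r₂ − 1/a_t)] = 0.40128 km/s.
Second burn Δv₂ = |v₂ − v_a| = 0.33865 km/s.
Total Δv = Δv₁ + Δv₂ = 0.8841 km/s.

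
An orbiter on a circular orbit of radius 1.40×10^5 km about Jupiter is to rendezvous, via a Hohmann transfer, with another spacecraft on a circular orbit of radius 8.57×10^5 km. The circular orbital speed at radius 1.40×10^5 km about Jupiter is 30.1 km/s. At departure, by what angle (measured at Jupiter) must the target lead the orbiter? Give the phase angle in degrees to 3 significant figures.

φ = 100°

From the circular-orbit relation v² = μ/r at r = 1.40×10^5 km: μ = v²r = (30.1)² × 1.40×10^5 = 1.26841×10^8 km³/s².
Transfer-ellipse semi-major axis a_t = (r₁ + r₂)/2 = (1.400×10^5 + 8.570×10^5)/2 = 4.985×10^5 km.
Transfer time t = π√(a_t³/μ) = 98179 s.
Target angular speed ω₂ = √(μ/r₂³) = 1.4196×10^-5 rad/s.
Angle swept by the target during transfer: ω₂·t = 1.3937 rad = 79.85°.
Arrival is 180° from departure on the ellipse, so φ = 180° − 79.85° = 100°.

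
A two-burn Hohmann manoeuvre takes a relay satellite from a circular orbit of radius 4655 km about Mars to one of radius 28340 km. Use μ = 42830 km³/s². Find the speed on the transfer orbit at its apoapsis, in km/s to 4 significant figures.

The Hohmann ellipse has a_t = (r₁ + r₂)/2 = 16497.5 km.
At apoapsis, r = 28340 km.
Vis-viva: v = √[μ(2/r − 1/a_t)] = √[42830 × (2/28340 − 1/16497.5)] = 0.6530 km/s.

v = 0.6530 km/s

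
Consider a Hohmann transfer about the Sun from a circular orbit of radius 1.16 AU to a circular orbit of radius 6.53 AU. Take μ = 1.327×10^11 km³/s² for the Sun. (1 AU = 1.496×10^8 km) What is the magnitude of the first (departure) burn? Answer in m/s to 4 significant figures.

In km: r₁ = 1.16 × 1.496×10^8 = 1.73536×10^8 km; r₂ = 6.53 × 1.496×10^8 = 9.76888×10^8 km.
The Hohmann ellipse has a_t = (r₁ + r₂)/2 = 5.75212×10^8 km.
Circular speed at r = 1.73536×10^8 km: v_c = √(μ/r) = 27.653 km/s.
Vis-viva on the transfer ellipse at r = 1.73536×10^8 km gives v_t = √[μ(2/r − 1/a_t)] = 36.037 km/s.
Δv₁ = |v_t − v_c| = |36.037 − 27.653| = 8.384 km/s.

Δv₁ = 8384 m/s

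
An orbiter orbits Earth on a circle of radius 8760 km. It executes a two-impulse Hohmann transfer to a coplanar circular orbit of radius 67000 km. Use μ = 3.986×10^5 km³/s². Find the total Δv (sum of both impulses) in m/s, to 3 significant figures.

Δv = 3490 m/s

The Hohmann ellipse has a_t = (r₁ + r₂)/2 = 37880 km.
At r₁ the circular-orbit speed is v₁ = √(μ/r₁) = 6.7455 km/s.
Transfer-orbit speed at r₁ (vis-viva): v_p = √[μ(2/r₁ − 1/a_t)] = 8.9712 km/s.
First burn Δv₁ = |v_p − v₁| = 2.226 km/s.
At r₂, v₂ = √(μ/r₂) = 2.439 km/s.
Transfer-orbit speed at r₂: v_a = √[μ(2/r₂ − 1/a_t)] = 1.173 km/s.
Second burn Δv₂ = |v₂ − v_a| = 1.266 km/s.
Δv = Δv₁ + Δv₂ = 2.226 + 1.266 = 3.492 km/s.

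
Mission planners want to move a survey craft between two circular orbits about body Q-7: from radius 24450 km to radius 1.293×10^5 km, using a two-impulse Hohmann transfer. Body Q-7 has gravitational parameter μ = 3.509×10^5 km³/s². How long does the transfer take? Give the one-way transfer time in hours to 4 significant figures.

Semi-major axis of the transfer orbit: a_t = (24450 + 1.293×10^5)/2 = 76875 km.
Half the transfer-orbit period gives t = π√(a_t³/μ) = 1.1304×10^5 s.
Converting: 1.1304×10^5 s ÷ 3600 s/hour = 31.40 hours.

t = 31.40 hours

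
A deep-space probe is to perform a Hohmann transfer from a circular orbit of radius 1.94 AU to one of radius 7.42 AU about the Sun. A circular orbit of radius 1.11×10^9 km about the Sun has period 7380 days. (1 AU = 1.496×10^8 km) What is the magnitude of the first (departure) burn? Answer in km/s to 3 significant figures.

Δv₁ = 5.54 km/s

From Kepler's third law T² = 4π²r³/μ at r = 1.11×10^9 km, T = 7380 days = 7380 × 86400 s = 6.37632×10^8 s: μ = 4π²r³/T² = 1.32797×10^11 km³/s².
In km: r₁ = 1.94 × 1.496×10^8 = 2.90224×10^8 km; r₂ = 7.42 × 1.496×10^8 = 1.110032×10^9 km.
Semi-major axis of the transfer orbit: a_t = (2.90224×10^8 + 1.110032×10^9)/2 = 7.00128×10^8 km.
Circular speed at r = 2.90224×10^8 km: v_c = √(μ/r) = 21.3908 km/s.
Vis-viva on the transfer ellipse at r = 2.90224×10^8 km gives v_t = √[μ(2/r − 1/a_t)] = 26.9344 km/s.
Δv₁ = |v_t − v_c| = |26.9344 − 21.3908| = 5.544 km/s.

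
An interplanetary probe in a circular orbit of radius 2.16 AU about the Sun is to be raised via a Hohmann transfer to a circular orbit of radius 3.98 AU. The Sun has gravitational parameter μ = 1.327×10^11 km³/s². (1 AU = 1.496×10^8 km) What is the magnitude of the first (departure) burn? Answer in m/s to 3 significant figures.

Δv₁ = 2810 m/s

In km: r₁ = 2.16 × 1.496×10^8 = 3.23136×10^8 km; r₂ = 3.98 × 1.496×10^8 = 5.95408×10^8 km.
Transfer-ellipse semi-major axis a_t = (r₁ + r₂)/2 = (3.23136×10^8 + 5.95408×10^8)/2 = 4.59272×10^8 km.
On the circular orbit at r = 3.23136×10^8 km, v_c = √(μ/r) = 20.265 km/s.
Vis-viva on the transfer ellipse at r = 3.23136×10^8 km gives v_t = √[μ(2/r − 1/a_t)] = 23.074 km/s.
Δv₁ = |v_t − v_c| = |23.074 − 20.265| = 2.809 km/s.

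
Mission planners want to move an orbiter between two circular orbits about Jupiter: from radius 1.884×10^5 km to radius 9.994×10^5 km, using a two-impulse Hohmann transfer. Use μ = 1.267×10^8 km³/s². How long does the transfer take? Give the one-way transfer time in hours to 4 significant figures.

t = 35.48 hours

Transfer-ellipse semi-major axis a_t = (r₁ + r₂)/2 = (1.884×10^5 + 9.994×10^5)/2 = 5.939×10^5 km.
Half the transfer-orbit period gives t = π√(a_t³/μ) = 1.2774×10^5 s.
Converting: 1.2774×10^5 s ÷ 3600 s/hour = 35.48 hours.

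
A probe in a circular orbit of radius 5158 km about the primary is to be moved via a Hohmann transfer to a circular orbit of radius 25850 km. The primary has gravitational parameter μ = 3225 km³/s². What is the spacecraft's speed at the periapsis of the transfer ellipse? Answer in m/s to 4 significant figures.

v = 1021 m/s

The Hohmann ellipse has a_t = (r₁ + r₂)/2 = 15504 km.
The periapsis of the transfer ellipse is at r = 5158 km.
Applying v² = μ(2/r − 1/a_t): v = 1.021 km/s.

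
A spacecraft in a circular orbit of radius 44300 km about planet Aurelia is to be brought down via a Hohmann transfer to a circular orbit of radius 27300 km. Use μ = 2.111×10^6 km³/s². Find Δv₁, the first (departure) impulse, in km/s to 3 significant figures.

Semi-major axis of the transfer orbit: a_t = (44300 + 27300)/2 = 35800 km.
On the circular orbit at r = 44300 km, v_c = √(μ/r) = 6.903070 km/s.
Vis-viva on the transfer ellipse at r = 44300 km gives v_t = √[μ(2/r − 1/a_t)] = 6.028122 km/s.
Δv₁ = |v_t − v_c| = |6.028122 − 6.903070| = 0.8749 km/s.

Δv₁ = 0.875 km/s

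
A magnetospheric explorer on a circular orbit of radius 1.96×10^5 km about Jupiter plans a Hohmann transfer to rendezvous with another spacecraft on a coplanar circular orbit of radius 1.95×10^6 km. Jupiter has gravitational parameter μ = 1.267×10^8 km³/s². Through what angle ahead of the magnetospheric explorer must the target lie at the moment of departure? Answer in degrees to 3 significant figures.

The Hohmann ellipse has a_t = (r₁ + r₂)/2 = 1.073×10^6 km.
The half-period of the transfer ellipse is t = π√(a_t³/μ) = 3.1021×10^5 s.
The target's mean motion on its circular orbit is ω₂ = √(μ/r₂³) = 4.1337×10^-6 rad/s.
Angle swept by the target during transfer: ω₂·t = 1.2823 rad = 73.47°.
Arrival is 180° from departure on the ellipse, so φ = 180° − 73.47° = 107°.

φ = 107°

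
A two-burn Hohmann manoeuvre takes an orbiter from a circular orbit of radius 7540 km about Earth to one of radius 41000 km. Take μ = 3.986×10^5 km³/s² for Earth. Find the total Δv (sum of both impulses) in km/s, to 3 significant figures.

Δv = 3.56 km/s

Transfer-ellipse semi-major axis a_t = (r₁ + r₂)/2 = (7540 + 41000)/2 = 24270 km.
Circular speed at r₁: v₁ = √(μ/r₁) = √(3.986×10^5/7540) = 7.271 km/s.
On the transfer ellipse at r₁, v² = μ(2/r − 1/a) gives v_p = √[μ(2/r₁ − 1/a_t)] = 9.450 km/s.
First burn Δv₁ = |v_p − v₁| = 2.179 km/s.
At r₂, v₂ = √(μ/r₂) = 3.118 km/s.
Transfer-orbit speed at r₂: v_a = √[μ(2/r₂ − 1/a_t)] = 1.738 km/s.
Second burn Δv₂ = |v₂ − v_a| = 1.380 km/s.
Total Δv = Δv₁ + Δv₂ = 3.559 km/s.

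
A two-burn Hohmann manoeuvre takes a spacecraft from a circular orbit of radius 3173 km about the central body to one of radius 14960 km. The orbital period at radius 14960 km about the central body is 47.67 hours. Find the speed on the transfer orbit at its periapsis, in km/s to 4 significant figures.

From Kepler's third law T² = 4π²r³/μ at r = 14960 km, T = 47.67 hours = 47.67 × 3600 s = 1.71612×10^5 s: μ = 4π²r³/T² = 4488.07 km³/s².
Semi-major axis of the transfer orbit: a_t = (3173 + 14960)/2 = 9066.5 km.
The periapsis of the transfer ellipse is at r = 3173 km.
Applying v² = μ(2/r − 1/a_t): v = 1.528 km/s.

v = 1.528 km/s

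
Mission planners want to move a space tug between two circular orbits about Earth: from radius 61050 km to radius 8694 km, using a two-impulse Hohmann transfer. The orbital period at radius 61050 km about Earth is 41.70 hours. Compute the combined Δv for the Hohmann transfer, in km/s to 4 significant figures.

Δv = 3.467 km/s

From Kepler's third law T² = 4π²r³/μ at r = 61050 km, T = 41.70 hours = 41.70 × 3600 s = 1.5012×10^5 s: μ = 4π²r³/T² = 3.98602×10^5 km³/s².
Transfer-ellipse semi-major axis a_t = (r₁ + r₂)/2 = (61050 + 8694)/2 = 34872 km.
Circular speed at r₁: v₁ = √(μ/r₁) = √(3.98602×10^5/61050) = 2.555 km/s.
On the transfer ellipse at r₁, v² = μ(2/r − 1/a) gives v_a = √[μ(2/r₁ − 1/a_t)] = 1.276 km/s.
First burn Δv₁ = |v_a − v₁| = 1.279 km/s.
At r₂, v₂ = √(μ/r₂) = 6.771 km/s.
Transfer-orbit speed at r₂: v_p = √[μ(2/r₂ − 1/a_t)] = 8.959 km/s.
Second burn Δv₂ = |v₂ − v_p| = 2.188 km/s.
Δv = Δv₁ + Δv₂ = 1.279 + 2.188 = 3.467 km/s.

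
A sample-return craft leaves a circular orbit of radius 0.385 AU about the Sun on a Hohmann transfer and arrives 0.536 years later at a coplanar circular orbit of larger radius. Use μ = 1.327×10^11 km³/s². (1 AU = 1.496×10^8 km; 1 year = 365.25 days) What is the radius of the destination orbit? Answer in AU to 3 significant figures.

r₂ = 1.71 AU

In km: r₁ = 0.385 × 1.496×10^8 = 5.7596×10^7 km.
Transfer time t = 0.536 years × 365.25 × 86400 s = 1.69148736×10^7 s, and t = π√(a_t³/μ).
So a_t = (μ t²/π²)^(1/3) = (1.327×10^11 × (1.69148736×10^7)² / π²)^(1/3) = 1.5669×10^8 km.
Since a_t = (r₁ + r₂)/2, r₂ = 2a_t − r₁ = 2×1.5669×10^8 − 5.7596×10^7 = 2.55784×10^8 km.
In AU: r₂ = 2.55784×10^8 / 1.496×10^8 = 1.71 AU.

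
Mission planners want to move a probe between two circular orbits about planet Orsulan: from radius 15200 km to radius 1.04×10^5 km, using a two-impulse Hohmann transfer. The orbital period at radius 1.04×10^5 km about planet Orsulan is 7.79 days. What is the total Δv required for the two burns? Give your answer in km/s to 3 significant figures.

Δv = 1.30 km/s

From Kepler's third law T² = 4π²r³/μ at r = 1.04×10^5 km, T = 7.79 days = 7.79 × 86400 s = 6.73056×10^5 s: μ = 4π²r³/T² = 98029.6 km³/s².
Transfer-ellipse semi-major axis a_t = (r₁ + r₂)/2 = (15200 + 1.040×10^5)/2 = 59600 km.
Circular speed at r₁: v₁ = √(μ/r₁) = √(98029.6/15200) = 2.5396 km/s.
Transfer-orbit speed at r₁ (v² = μ(2/r − 1/a)): v_p = √[μ(2/r₁ − 1/a_t)] = 3.3547 km/s.
First burn Δv₁ = |v_p − v₁| = 0.8151 km/s.
Circular speed at r₂: v₂ = √(μ/r₂) = 0.9709 km/s.
Transfer-orbit speed at r₂: v_a = √[μ(2/r₂ − 1/a_t)] = 0.4903 km/s.
Second burn Δv₂ = |v₂ − v_a| = 0.4806 km/s.
Total Δv = Δv₁ + Δv₂ = 1.296 km/s.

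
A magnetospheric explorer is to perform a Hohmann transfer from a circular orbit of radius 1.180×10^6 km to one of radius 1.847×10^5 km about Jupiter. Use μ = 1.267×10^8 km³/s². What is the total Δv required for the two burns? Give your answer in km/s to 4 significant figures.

The Hohmann ellipse has a_t = (r₁ + r₂)/2 = 6.8235×10^5 km.
Circular speed at r₁: v₁ = √(μ/r₁) = √(1.267×10^8/1.180×10^6) = 10.362 km/s.
Transfer-orbit speed at r₁ (vis-viva equation): v_a = √[μ(2/r₁ − 1/a_t)] = 5.3911 km/s.
First burn Δv₁ = |v_a − v₁| = 4.971 km/s.
At r₂, v₂ = √(μ/r₂) = 26.191 km/s.
Transfer-orbit speed at r₂: v_p = √[μ(2/r₂ − 1/a_t)] = 34.442 km/s.
Second burn Δv₂ = |v₂ − v_p| = 8.251 km/s.
Total Δv = Δv₁ + Δv₂ = 13.22 km/s.

Δv = 13.22 km/s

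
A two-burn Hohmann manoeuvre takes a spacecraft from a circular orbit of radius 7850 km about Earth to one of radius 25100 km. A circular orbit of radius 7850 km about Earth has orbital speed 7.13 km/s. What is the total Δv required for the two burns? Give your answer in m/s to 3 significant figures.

From the circular-orbit relation v² = μ/r at r = 7850 km: μ = v²r = (7.13)² × 7850 = 3.99070×10^5 km³/s².
Semi-major axis of the transfer orbit: a_t = (7850 + 25100)/2 = 16475 km.
At r₁ the circular-orbit speed is v₁ = √(μ/r₁) = 7.130 km/s.
On the transfer ellipse at r₁, vis-viva equation gives v_p = √[μ(2/r₁ − 1/a_t)] = 8.801 km/s.
First burn Δv₁ = |v_p − v₁| = 1.671 km/s.
At r₂, v₂ = √(μ/r₂) = 3.987 km/s.
Transfer-orbit speed at r₂: v_a = √[μ(2/r₂ − 1/a_t)] = 2.752 km/s.
Second burn Δv₂ = |v₂ − v_a| = 1.235 km/s.
Δv = Δv₁ + Δv₂ = 1.671 + 1.235 = 2.906 km/s.

Δv = 2910 m/s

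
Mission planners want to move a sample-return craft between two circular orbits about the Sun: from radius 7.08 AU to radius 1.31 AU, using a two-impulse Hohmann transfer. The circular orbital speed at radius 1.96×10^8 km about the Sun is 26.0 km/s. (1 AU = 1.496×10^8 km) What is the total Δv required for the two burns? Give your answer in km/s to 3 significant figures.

From the circular-orbit relation v² = μ/r at r = 1.96×10^8 km: μ = v²r = (26.0)² × 1.96×10^8 = 1.32496×10^11 km³/s².
In km: r₁ = 7.08 × 1.496×10^8 = 1.059168×10^9 km; r₂ = 1.31 × 1.496×10^8 = 1.95976×10^8 km.
Semi-major axis of the transfer orbit: a_t = (1.059168×10^9 + 1.95976×10^8)/2 = 6.27572×10^8 km.
Circular speed at r₁: v₁ = √(μ/r₁) = √(1.32496×10^11/1.059168×10^9) = 11.1846 km/s.
Transfer-orbit speed at r₁ (vis-viva equation): v_a = √[μ(2/r₁ − 1/a_t)] = 6.25012 km/s.
First burn Δv₁ = |v_a − v₁| = 4.934 km/s.
At r₂, v₂ = √(μ/r₂) = 26.0016 km/s.
Transfer-orbit speed at r₂: v_p = √[μ(2/r₂ − 1/a_t)] = 33.7793 km/s.
Second burn Δv₂ = |v₂ − v_p| = 7.778 km/s.
Δv = Δv₁ + Δv₂ = 4.934 + 7.778 = 12.71 km/s.

Δv = 12.7 km/s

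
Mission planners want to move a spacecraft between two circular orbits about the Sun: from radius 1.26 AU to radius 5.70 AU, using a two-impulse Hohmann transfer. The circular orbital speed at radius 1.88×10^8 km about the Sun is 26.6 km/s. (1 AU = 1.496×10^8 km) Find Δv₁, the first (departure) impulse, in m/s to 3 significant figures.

From the circular-orbit relation v² = μ/r at r = 1.88×10^8 km: μ = v²r = (26.6)² × 1.88×10^8 = 1.33021×10^11 km³/s².
In km: r₁ = 1.26 × 1.496×10^8 = 1.88496×10^8 km; r₂ = 5.70 × 1.496×10^8 = 8.5272×10^8 km.
The Hohmann ellipse has a_t = (r₁ + r₂)/2 = 5.20608×10^8 km.
Circular speed at r = 1.88496×10^8 km: v_c = √(μ/r) = 26.565 km/s.
Vis-viva on the transfer ellipse at r = 1.88496×10^8 km gives v_t = √[μ(2/r − 1/a_t)] = 33.998 km/s.
Δv₁ = |v_t − v_c| = |33.998 − 26.565| = 7.433 km/s.

Δv₁ = 7430 m/s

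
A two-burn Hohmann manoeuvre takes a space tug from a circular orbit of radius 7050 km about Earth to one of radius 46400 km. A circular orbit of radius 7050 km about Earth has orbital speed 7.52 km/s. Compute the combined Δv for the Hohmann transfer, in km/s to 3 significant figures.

From the circular-orbit relation v² = μ/r at r = 7050 km: μ = v²r = (7.52)² × 7050 = 3.98680×10^5 km³/s².
Semi-major axis of the transfer orbit: a_t = (7050 + 46400)/2 = 26725 km.
At r₁ the circular-orbit speed is v₁ = √(μ/r₁) = 7.5200 km/s.
Transfer-orbit speed at r₁ (vis-viva): v_p = √[μ(2/r₁ − 1/a_t)] = 9.9087 km/s.
First burn Δv₁ = |v_p − v₁| = 2.3887 km/s.
At r₂, v₂ = √(μ/r₂) = 2.93125 km/s.
Transfer-orbit speed at r₂: v_a = √[μ(2/r₂ − 1/a_t)] = 1.50553 km/s.
Second burn Δv₂ = |v₂ − v_a| = 1.4257 km/s.
Δv = Δv₁ + Δv₂ = 2.3887 + 1.4257 = 3.814 km/s.

Δv = 3.81 km/s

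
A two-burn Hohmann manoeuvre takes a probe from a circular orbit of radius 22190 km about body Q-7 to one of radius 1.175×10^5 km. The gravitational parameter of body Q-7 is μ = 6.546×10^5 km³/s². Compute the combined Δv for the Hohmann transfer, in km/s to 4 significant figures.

Δv = 2.643 km/s

The Hohmann ellipse has a_t = (r₁ + r₂)/2 = 69845 km.
At r₁ the circular-orbit speed is v₁ = √(μ/r₁) = 5.4314 km/s.
On the transfer ellipse at r₁, v² = μ(2/r − 1/a) gives v_p = √[μ(2/r₁ − 1/a_t)] = 7.0447 km/s.
First burn Δv₁ = |v_p − v₁| = 1.613 km/s.
Circular speed at r₂: v₂ = √(μ/r₂) = 2.360 km/s.
Transfer-orbit speed at r₂: v_a = √[μ(2/r₂ − 1/a_t)] = 1.330 km/s.
Second burn Δv₂ = |v₂ − v_a| = 1.030 km/s.
Δv = Δv₁ + Δv₂ = 1.613 + 1.030 = 2.643 km/s.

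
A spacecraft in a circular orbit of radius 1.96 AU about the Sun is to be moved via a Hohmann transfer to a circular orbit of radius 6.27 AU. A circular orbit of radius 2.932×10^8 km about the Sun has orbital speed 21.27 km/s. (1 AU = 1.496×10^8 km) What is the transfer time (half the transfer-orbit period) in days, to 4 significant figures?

From the circular-orbit relation v² = μ/r at r = 2.932×10^8 km: μ = v²r = (21.27)² × 2.932×10^8 = 1.32647×10^11 km³/s².
In km: r₁ = 1.96 × 1.496×10^8 = 2.93216×10^8 km; r₂ = 6.27 × 1.496×10^8 = 9.37992×10^8 km.
Semi-major axis of the transfer orbit: a_t = (2.93216×10^8 + 9.37992×10^8)/2 = 6.15604×10^8 km.
Half the transfer-orbit period gives t = π√(a_t³/μ) = 1.318×10^8 s.
Converting: 1.318×10^8 s ÷ 86400 s/day = 1525 days.

t = 1525 days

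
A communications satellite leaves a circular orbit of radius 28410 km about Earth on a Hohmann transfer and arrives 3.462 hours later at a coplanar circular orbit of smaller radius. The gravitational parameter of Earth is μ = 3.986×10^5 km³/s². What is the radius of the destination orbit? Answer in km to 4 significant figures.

Transfer time t = 3.462 hours = 12463.2 s, and t = π√(a_t³/μ).
So a_t = (μ t²/π²)^(1/3) = (3.986×10^5 × (12463.2)² / π²)^(1/3) = 18443 km.
Since a_t = (r₁ + r₂)/2, r₂ = 2a_t − r₁ = 2×18443 − 28410 = 8476 km.

r₂ = 8476 km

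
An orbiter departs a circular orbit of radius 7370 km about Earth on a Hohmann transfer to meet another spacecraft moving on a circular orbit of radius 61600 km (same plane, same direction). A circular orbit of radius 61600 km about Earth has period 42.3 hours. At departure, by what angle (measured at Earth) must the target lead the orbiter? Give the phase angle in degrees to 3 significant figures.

From Kepler's third law T² = 4π²r³/μ at r = 61600 km, T = 42.3 hours = 42.3 × 3600 s = 1.5228×10^5 s: μ = 4π²r³/T² = 3.97939×10^5 km³/s².
The Hohmann ellipse has a_t = (r₁ + r₂)/2 = 34485 km.
The half-period of the transfer ellipse is t = π√(a_t³/μ) = 31890 s.
The target's mean motion on its circular orbit is ω₂ = √(μ/r₂³) = 4.126×10^-5 rad/s.
Angle swept by the target during transfer: ω₂·t = 1.316 rad = 75.40°.
Arrival is 180° from departure on the ellipse, so φ = 180° − 75.40° = 105°.

φ = 105°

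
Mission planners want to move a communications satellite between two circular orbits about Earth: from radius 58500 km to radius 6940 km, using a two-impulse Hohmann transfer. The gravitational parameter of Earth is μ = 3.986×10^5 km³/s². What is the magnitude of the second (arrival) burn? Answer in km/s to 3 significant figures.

Δv₂ = 2.55 km/s

The Hohmann ellipse has a_t = (r₁ + r₂)/2 = 32720 km.
On the circular orbit at r = 6940 km, v_c = √(μ/r) = 7.5786 km/s.
Vis-viva on the transfer ellipse at r = 6940 km gives v_t = √[μ(2/r − 1/a_t)] = 10.134 km/s.
Δv₂ = |v_t − v_c| = |10.134 − 7.5786| = 2.555 km/s.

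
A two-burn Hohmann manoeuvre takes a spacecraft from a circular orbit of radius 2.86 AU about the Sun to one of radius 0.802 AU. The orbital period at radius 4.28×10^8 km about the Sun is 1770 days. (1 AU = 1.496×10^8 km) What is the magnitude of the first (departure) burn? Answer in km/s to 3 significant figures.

Δv₁ = 5.95 km/s

From Kepler's third law T² = 4π²r³/μ at r = 4.28×10^8 km, T = 1770 days = 1770 × 86400 s = 1.52928×10^8 s: μ = 4π²r³/T² = 1.32348×10^11 km³/s².
In km: r₁ = 2.86 × 1.496×10^8 = 4.27856×10^8 km; r₂ = 0.802 × 1.496×10^8 = 1.199792×10^8 km.
Transfer-ellipse semi-major axis a_t = (r₁ + r₂)/2 = (4.27856×10^8 + 1.199792×10^8)/2 = 2.739176×10^8 km.
Circular speed at r = 4.27856×10^8 km: v_c = √(μ/r) = 17.588 km/s.
Vis-viva on the transfer ellipse at r = 4.27856×10^8 km gives v_t = √[μ(2/r − 1/a_t)] = 11.640 km/s.
Δv₁ = |v_t − v_c| = |11.640 − 17.588| = 5.948 km/s.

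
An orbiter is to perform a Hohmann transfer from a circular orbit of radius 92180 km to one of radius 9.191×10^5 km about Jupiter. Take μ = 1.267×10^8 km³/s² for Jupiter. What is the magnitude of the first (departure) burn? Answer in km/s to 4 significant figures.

Semi-major axis of the transfer orbit: a_t = (92180 + 9.191×10^5)/2 = 5.0564×10^5 km.
On the circular orbit at r = 92180 km, v_c = √(μ/r) = 37.07 km/s.
Vis-viva on the transfer ellipse at r = 92180 km gives v_t = √[μ(2/r − 1/a_t)] = 49.98 km/s.
Δv₁ = |v_t − v_c| = |49.98 − 37.07| = 12.91 km/s.

Δv₁ = 12.91 km/s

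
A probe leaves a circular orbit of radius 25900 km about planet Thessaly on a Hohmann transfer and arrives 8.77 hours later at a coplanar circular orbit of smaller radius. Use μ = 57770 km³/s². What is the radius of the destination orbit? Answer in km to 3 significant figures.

Transfer time t = 8.77 hours = 31572 s, and t = π√(a_t³/μ).
So a_t = (μ t²/π²)^(1/3) = (57770 × (31572)² / π²)^(1/3) = 18003 km.
Since a_t = (r₁ + r₂)/2, r₂ = 2a_t − r₁ = 2×18003 − 25900 = 10106 km.

r₂ = 10100 km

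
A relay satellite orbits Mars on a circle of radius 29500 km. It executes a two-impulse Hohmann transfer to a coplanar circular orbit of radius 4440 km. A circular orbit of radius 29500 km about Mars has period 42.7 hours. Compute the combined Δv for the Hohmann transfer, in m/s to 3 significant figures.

From Kepler's third law T² = 4π²r³/μ at r = 29500 km, T = 42.7 hours = 42.7 × 3600 s = 1.5372×10^5 s: μ = 4π²r³/T² = 42890.9 km³/s².
The Hohmann ellipse has a_t = (r₁ + r₂)/2 = 16970 km.
At r₁ the circular-orbit speed is v₁ = √(μ/r₁) = 1.2058 km/s.
On the transfer ellipse at r₁, vis-viva equation gives v_a = √[μ(2/r₁ − 1/a_t)] = 0.61677 km/s.
First burn Δv₁ = |v_a − v₁| = 0.5890 km/s.
At r₂, v₂ = √(μ/r₂) = 3.1081 km/s.
Transfer-orbit speed at r₂: v_p = √[μ(2/r₂ − 1/a_t)] = 4.0979 km/s.
Second burn Δv₂ = |v₂ − v_p| = 0.9898 km/s.
Δv = Δv₁ + Δv₂ = 0.5890 + 0.9898 = 1.579 km/s.

Δv = 1580 m/s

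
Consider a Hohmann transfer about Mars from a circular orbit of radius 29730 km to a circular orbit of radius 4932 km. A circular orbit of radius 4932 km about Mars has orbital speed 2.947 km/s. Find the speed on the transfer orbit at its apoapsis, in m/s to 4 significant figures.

From the circular-orbit relation v² = μ/r at r = 4932 km: μ = v²r = (2.947)² × 4932 = 42833.5 km³/s².
Semi-major axis of the transfer orbit: a_t = (29730 + 4932)/2 = 17331 km.
The apoapsis of the transfer ellipse is at r = 29730 km.
Vis-viva: v = √[μ(2/r − 1/a_t)] = √[42833.5 × (2/29730 − 1/17331)] = 0.6403 km/s.

v = 640.3 m/s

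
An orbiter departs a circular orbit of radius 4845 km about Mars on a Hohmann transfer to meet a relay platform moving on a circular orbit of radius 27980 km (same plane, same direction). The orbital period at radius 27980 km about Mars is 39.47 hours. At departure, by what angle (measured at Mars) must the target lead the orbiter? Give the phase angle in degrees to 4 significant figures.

From Kepler's third law T² = 4π²r³/μ at r = 27980 km, T = 39.47 hours = 39.47 × 3600 s = 1.42092×10^5 s: μ = 4π²r³/T² = 42831.5 km³/s².
Semi-major axis of the transfer orbit: a_t = (4845 + 27980)/2 = 16412.5 km.
Transfer time t = π√(a_t³/μ) = 31918 s.
Target angular speed ω₂ = √(μ/r₂³) = 4.4219×10^-5 rad/s.
Angle swept by the target during transfer: ω₂·t = 1.4114 rad = 80.87°.
The orbiter traverses 180° on the transfer ellipse, so the target must lead by 180° − 80.87° = 99.13°.

φ = 99.13°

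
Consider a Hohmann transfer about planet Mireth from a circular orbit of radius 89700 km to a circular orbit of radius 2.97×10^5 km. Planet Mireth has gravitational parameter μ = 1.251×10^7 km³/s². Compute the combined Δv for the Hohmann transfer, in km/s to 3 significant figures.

Δv = 4.90 km/s

Transfer-ellipse semi-major axis a_t = (r₁ + r₂)/2 = (89700 + 2.970×10^5)/2 = 1.9335×10^5 km.
At r₁ the circular-orbit speed is v₁ = √(μ/r₁) = 11.810 km/s.
Transfer-orbit speed at r₁ (v² = μ(2/r − 1/a)): v_p = √[μ(2/r₁ − 1/a_t)] = 14.637 km/s.
First burn Δv₁ = |v_p − v₁| = 2.827 km/s.
At r₂, v₂ = √(μ/r₂) = 6.4901 km/s.
Transfer-orbit speed at r₂: v_a = √[μ(2/r₂ − 1/a_t)] = 4.4205 km/s.
Second burn Δv₂ = |v₂ − v_a| = 2.070 km/s.
Δv = Δv₁ + Δv₂ = 2.827 + 2.070 = 4.897 km/s.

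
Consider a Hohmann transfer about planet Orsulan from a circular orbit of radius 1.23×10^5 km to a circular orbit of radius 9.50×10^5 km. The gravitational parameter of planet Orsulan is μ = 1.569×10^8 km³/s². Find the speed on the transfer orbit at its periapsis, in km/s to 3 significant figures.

Semi-major axis of the transfer orbit: a_t = (1.230×10^5 + 9.500×10^5)/2 = 5.365×10^5 km.
At periapsis, r = 1.230×10^5 km.
Vis-viva: v = √[μ(2/r − 1/a_t)] = √[1.569×10^8 × (2/1.230×10^5 − 1/5.365×10^5)] = 47.53 km/s.

v = 47.5 km/s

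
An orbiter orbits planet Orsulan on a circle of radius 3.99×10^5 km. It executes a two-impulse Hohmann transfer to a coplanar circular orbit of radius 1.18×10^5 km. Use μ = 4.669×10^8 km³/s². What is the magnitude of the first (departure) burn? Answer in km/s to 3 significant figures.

Δv₁ = 11.1 km/s

Transfer-ellipse semi-major axis a_t = (r₁ + r₂)/2 = (3.990×10^5 + 1.180×10^5)/2 = 2.585×10^5 km.
On the circular orbit at r = 3.990×10^5 km, v_c = √(μ/r) = 34.21 km/s.
Vis-viva on the transfer ellipse at r = 3.990×10^5 km gives v_t = √[μ(2/r − 1/a_t)] = 23.11 km/s.
Δv₁ = |v_t − v_c| = |23.11 − 34.21| = 11.10 km/s.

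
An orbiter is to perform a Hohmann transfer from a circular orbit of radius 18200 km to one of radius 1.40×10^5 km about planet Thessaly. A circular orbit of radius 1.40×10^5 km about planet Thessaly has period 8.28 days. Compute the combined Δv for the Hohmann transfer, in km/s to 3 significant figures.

From Kepler's third law T² = 4π²r³/μ at r = 1.40×10^5 km, T = 8.28 days = 8.28 × 86400 s = 7.15392×10^5 s: μ = 4π²r³/T² = 2.11668×10^5 km³/s².
Semi-major axis of the transfer orbit: a_t = (18200 + 1.400×10^5)/2 = 79100 km.
At r₁ the circular-orbit speed is v₁ = √(μ/r₁) = 3.4103 km/s.
On the transfer ellipse at r₁, vis-viva gives v_p = √[μ(2/r₁ − 1/a_t)] = 4.5370 km/s.
First burn Δv₁ = |v_p − v₁| = 1.1267 km/s.
At r₂, v₂ = √(μ/r₂) = 1.2296 km/s.
Transfer-orbit speed at r₂: v_a = √[μ(2/r₂ − 1/a_t)] = 0.58981 km/s.
Second burn Δv₂ = |v₂ − v_a| = 0.63979 km/s.
Δv = Δv₁ + Δv₂ = 1.1267 + 0.63979 = 1.766 km/s.

Δv = 1.77 km/s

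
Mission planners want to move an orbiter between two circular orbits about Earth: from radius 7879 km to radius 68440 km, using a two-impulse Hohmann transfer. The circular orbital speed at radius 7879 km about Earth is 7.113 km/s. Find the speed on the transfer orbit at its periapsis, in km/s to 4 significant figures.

From the circular-orbit relation v² = μ/r at r = 7879 km: μ = v²r = (7.113)² × 7879 = 3.98636×10^5 km³/s².
The Hohmann ellipse has a_t = (r₁ + r₂)/2 = 38159.5 km.
At periapsis, r = 7879 km.
Vis-viva: v = √[μ(2/r − 1/a_t)] = √[3.98636×10^5 × (2/7879 − 1/38159.5)] = 9.526 km/s.

v = 9.526 km/s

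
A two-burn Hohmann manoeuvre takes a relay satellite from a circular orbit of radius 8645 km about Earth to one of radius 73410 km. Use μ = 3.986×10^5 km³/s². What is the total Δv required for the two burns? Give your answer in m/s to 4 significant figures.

Δv = 3553 m/s

Transfer-ellipse semi-major axis a_t = (r₁ + r₂)/2 = (8645 + 73410)/2 = 41027.5 km.
Circular speed at r₁: v₁ = √(μ/r₁) = √(3.986×10^5/8645) = 6.79026 km/s.
Transfer-orbit speed at r₁ (vis-viva equation): v_p = √[μ(2/r₁ − 1/a_t)] = 9.08294 km/s.
First burn Δv₁ = |v_p − v₁| = 2.2927 km/s.
At r₂, v₂ = √(μ/r₂) = 2.3302 km/s.
Transfer-orbit speed at r₂: v_a = √[μ(2/r₂ − 1/a_t)] = 1.0696 km/s.
Second burn Δv₂ = |v₂ − v_a| = 1.2606 km/s.
Total Δv = Δv₁ + Δv₂ = 3.553 km/s.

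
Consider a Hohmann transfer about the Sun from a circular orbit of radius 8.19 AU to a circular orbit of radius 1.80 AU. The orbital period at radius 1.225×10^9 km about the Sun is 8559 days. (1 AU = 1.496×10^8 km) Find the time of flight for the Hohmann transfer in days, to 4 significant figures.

From Kepler's third law T² = 4π²r³/μ at r = 1.225×10^9 km, T = 8559 days = 8559 × 86400 s = 7.394976×10^8 s: μ = 4π²r³/T² = 1.32707×10^11 km³/s².
In km: r₁ = 8.19 × 1.496×10^8 = 1.225224×10^9 km; r₂ = 1.80 × 1.496×10^8 = 2.6928×10^8 km.
The Hohmann ellipse has a_t = (r₁ + r₂)/2 = 7.47252×10^8 km.
By Kepler's third law the transfer-orbit period is T = 2π√(a_t³/μ), so t = T/2 = 1.762×10^8 s.
Converting: 1.762×10^8 s ÷ 86400 s/day = 2039 days.

t = 2039 days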